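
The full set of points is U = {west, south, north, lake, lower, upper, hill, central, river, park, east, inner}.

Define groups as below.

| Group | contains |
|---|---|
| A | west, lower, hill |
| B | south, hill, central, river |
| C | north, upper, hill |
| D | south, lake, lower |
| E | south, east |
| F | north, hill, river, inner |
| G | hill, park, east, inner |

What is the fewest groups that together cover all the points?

5

A, B, C, D, and G cover everything between them: the union {west, south, north, lake, lower, upper, hill, central, river, park, east, inner} is all of U.
No 4 of the 7 groups cover everything (all 35 combinations miss at least one point), so 5 is optimal.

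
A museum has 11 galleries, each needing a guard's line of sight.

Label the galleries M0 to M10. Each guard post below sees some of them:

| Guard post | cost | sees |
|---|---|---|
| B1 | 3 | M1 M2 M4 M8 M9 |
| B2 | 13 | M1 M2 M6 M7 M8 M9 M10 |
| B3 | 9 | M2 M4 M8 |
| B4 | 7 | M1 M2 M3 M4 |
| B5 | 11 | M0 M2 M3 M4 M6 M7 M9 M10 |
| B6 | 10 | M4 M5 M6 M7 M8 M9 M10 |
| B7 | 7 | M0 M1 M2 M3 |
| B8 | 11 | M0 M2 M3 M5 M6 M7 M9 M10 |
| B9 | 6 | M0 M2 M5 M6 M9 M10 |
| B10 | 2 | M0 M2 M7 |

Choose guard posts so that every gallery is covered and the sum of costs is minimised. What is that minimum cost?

B1, B8 together cover every gallery (B1 ∪ B8 = {M0, M1, M2, M3, M4, M5, M6, M7, M8, M9, M10}); total cost 3 + 11 = 14.
The greedy pick B1, B10, B9, B4 costs 18; no covering selection beats 14.

14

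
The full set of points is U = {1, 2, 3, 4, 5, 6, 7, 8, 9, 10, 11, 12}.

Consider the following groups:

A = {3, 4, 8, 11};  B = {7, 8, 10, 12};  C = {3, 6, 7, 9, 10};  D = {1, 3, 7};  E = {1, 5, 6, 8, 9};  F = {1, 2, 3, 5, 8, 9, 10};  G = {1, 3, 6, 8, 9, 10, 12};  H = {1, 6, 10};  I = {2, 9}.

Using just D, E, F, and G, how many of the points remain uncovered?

Union of D, E, F, G = {1, 2, 3, 5, 6, 7, 8, 9, 10, 12}.
Not covered: 4, 11 — 2 points.

2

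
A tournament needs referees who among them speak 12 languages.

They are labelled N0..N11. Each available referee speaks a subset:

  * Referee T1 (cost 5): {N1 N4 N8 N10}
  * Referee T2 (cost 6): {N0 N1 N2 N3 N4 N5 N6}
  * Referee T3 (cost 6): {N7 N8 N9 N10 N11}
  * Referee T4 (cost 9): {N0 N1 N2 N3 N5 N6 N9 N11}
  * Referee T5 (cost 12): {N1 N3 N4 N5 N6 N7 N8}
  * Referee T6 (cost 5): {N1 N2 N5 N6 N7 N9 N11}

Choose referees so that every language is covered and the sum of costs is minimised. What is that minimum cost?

T2, T3 together cover every language (T2 ∪ T3 = {N0, N1, N2, N3, N4, N5, N6, N7, N8, N9, N10, N11}); total cost 6 + 6 = 12.
The greedy pick T6, T1, T2 costs 16; no covering selection beats 12.

12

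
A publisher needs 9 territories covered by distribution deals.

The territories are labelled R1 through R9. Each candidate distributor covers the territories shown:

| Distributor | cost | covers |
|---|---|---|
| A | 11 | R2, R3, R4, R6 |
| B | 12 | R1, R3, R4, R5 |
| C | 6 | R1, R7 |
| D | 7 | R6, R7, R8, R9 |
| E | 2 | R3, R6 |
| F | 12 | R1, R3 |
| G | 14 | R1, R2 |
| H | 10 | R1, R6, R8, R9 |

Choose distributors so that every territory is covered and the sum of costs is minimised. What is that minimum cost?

A, B, D together cover every territory (A ∪ B ∪ D = {R1, R2, R3, R4, R5, R6, R7, R8, R9}); total cost 11 + 12 + 7 = 30.
The greedy pick E, D, B, A costs 32; no covering selection beats 30.

30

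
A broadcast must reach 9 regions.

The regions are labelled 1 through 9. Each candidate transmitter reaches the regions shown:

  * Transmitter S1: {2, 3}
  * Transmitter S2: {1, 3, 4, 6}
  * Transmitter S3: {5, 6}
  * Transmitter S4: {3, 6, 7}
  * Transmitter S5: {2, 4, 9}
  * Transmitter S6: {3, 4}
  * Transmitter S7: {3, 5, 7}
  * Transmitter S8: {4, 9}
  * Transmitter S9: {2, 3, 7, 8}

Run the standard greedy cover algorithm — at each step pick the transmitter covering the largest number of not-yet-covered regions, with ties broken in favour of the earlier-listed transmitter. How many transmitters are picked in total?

4

Greedy: pick S2 (covers 4 new) → pick S9 (covers 3 new) → pick S3 (covers 1 new) → pick S5 (covers 1 new). Total picks: 4.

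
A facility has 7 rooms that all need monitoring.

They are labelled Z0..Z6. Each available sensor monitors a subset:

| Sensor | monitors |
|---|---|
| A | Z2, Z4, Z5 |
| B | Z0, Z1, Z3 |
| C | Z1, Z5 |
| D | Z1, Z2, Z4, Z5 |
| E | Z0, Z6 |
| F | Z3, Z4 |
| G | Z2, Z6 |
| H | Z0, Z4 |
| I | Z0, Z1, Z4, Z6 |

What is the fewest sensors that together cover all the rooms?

3

Take {D, F, I}. Their union is {Z0, Z1, Z2, Z3, Z4, Z5, Z6}, which is all 7 rooms.
No 2 of the 9 sensors cover everything (all 36 combinations miss at least one room), so 3 is optimal.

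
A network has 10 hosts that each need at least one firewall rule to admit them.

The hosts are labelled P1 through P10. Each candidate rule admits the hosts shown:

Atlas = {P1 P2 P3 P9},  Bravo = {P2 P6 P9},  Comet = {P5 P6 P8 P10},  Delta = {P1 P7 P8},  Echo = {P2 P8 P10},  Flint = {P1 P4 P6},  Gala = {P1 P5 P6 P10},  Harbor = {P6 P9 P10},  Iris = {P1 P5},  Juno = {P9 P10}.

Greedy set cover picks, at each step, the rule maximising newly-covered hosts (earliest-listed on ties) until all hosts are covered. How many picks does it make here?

4

Greedy: pick Atlas (covers 4 new) → pick Comet (covers 4 new) → pick Delta (covers 1 new) → pick Flint (covers 1 new). Total picks: 4.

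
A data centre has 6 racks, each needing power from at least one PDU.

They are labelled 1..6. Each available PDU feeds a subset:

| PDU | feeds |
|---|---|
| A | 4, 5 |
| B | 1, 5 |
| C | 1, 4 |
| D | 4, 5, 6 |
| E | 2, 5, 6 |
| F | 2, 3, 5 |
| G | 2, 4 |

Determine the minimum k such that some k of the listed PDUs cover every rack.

3

C and E and F together: C ∪ E ∪ F = {1, 2, 3, 4, 5, 6} — every rack is covered.
Only F contains 3, so F is forced; the remaining 3 racks need at least 2 more PDUs (each remaining PDU adds at most 2) — so at least 3 PDUs are needed, and 3 is optimal.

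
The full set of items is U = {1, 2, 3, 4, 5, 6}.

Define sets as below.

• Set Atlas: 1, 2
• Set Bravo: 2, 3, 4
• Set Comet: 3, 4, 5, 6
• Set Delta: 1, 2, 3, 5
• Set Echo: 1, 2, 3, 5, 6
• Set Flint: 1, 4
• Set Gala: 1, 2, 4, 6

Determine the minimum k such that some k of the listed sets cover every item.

2

Take {Echo, Flint}. Their union is {1, 2, 3, 4, 5, 6}, which is all 6 items.
No single set has all 6 items (the largest, Echo, has 5), so 2 is optimal.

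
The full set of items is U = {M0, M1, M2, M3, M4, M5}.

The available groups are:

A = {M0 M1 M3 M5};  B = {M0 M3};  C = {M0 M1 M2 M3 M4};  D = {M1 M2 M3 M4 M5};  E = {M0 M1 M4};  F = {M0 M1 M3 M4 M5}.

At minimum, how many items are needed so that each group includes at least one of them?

2

Take H = {M0, M2}. Each listed group contains at least one of these, so H is a hitting set of size 2.
No single item lies in every group, so at least 2 are needed and 2 is optimal.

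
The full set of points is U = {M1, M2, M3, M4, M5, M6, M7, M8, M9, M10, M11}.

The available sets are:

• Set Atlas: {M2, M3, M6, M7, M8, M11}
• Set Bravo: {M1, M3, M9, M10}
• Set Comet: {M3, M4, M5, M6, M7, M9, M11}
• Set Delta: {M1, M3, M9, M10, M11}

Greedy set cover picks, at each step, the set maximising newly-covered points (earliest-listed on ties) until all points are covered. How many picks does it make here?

Greedy: pick Comet (covers 7 new) → pick Atlas (covers 2 new) → pick Bravo (covers 2 new). Total picks: 3.

3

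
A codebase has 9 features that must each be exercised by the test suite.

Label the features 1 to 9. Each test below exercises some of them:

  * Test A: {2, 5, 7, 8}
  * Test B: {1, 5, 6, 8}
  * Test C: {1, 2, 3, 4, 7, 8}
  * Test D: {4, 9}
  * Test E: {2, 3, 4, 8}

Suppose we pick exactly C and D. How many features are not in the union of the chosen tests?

2

Union of C, D = {1, 2, 3, 4, 7, 8, 9}.
Not covered: 5, 6 — 2 features.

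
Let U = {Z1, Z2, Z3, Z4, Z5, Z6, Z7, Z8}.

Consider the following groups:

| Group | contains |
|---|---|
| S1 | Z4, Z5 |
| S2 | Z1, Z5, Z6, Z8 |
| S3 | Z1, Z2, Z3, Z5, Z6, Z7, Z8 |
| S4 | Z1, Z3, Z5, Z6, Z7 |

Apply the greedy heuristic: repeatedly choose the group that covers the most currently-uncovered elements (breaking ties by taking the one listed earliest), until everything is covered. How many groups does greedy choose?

2

Greedy: pick S3 (covers 7 new) → pick S1 (covers 1 new). Total picks: 2.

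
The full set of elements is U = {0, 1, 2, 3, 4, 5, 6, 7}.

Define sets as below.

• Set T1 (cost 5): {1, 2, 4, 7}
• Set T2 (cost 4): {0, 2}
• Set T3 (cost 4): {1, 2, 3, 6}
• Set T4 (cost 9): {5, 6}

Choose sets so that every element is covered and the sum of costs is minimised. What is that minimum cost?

22

T1, T2, T3, T4 together cover every element (T1 ∪ T2 ∪ T3 ∪ T4 = {0, 1, 2, 3, 4, 5, 6, 7}); total cost 5 + 4 + 4 + 9 = 22.
No covering selection has total cost below 22.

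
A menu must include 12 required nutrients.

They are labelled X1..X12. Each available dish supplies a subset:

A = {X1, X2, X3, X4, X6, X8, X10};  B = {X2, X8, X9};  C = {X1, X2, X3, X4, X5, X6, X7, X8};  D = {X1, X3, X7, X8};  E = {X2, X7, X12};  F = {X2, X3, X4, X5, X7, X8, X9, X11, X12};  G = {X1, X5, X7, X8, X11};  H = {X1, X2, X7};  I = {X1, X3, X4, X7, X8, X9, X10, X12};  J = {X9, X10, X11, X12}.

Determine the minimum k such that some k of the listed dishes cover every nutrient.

A and F together: A ∪ F = {X1, X2, X3, X4, X5, X6, X7, X8, X9, X10, X11, X12} — every nutrient is covered.
No single dish has all 12 nutrients (the largest, F, has 9), so 2 is optimal.

2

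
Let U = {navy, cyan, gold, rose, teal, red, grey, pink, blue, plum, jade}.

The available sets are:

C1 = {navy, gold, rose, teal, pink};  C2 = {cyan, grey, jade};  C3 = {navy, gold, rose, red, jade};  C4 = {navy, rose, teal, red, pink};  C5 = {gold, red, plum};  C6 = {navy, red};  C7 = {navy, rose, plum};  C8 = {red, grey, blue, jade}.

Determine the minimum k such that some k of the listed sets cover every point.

4

Take {C1, C2, C5, C8}. Their union is {navy, cyan, gold, rose, teal, red, grey, pink, blue, plum, jade}, which is all 11 points.
No 3 of the 8 sets cover everything (all 56 combinations miss at least one point), so 4 is optimal.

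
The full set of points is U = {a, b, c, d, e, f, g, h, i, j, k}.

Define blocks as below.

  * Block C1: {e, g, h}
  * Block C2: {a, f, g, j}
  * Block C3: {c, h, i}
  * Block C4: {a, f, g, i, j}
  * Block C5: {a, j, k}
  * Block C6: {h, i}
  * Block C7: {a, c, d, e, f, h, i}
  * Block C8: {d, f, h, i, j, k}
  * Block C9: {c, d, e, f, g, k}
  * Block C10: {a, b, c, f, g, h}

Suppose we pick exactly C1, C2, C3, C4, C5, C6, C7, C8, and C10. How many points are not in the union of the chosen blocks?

Union of C1, C2, C3, C4, C5, C6, C7, C8, C10 = {a, b, c, d, e, f, g, h, i, j, k} — that's every point, so 0 are uncovered.

0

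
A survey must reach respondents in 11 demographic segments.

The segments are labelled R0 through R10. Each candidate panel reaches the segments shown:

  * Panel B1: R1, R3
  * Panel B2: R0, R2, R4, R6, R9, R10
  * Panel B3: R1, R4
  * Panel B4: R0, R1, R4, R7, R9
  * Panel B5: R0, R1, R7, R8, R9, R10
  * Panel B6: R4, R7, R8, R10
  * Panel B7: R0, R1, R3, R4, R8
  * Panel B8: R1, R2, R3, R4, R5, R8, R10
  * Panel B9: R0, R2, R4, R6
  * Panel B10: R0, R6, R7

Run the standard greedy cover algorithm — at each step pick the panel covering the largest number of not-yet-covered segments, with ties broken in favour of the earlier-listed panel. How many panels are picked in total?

Greedy: pick B8 (covers 7 new) → pick B2 (covers 3 new) → pick B4 (covers 1 new). Total picks: 3.

3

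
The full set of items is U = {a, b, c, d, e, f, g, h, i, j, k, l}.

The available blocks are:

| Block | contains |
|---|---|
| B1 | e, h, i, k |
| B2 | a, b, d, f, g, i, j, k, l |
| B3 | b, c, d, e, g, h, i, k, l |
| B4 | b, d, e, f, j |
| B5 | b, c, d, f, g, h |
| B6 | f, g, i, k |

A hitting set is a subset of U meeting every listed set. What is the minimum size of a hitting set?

2

The 2 items {e, g} hit every block.
No single item lies in every block, so at least 2 are needed and 2 is optimal.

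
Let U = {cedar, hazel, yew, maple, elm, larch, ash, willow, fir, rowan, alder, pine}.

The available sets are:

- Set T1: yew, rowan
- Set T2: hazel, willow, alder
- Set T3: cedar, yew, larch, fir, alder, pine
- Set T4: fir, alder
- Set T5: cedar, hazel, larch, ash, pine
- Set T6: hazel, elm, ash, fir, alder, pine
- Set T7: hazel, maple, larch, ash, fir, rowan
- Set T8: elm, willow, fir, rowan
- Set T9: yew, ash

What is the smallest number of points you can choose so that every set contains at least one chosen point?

3

Take H = {hazel, yew, fir}. Each listed set contains at least one of these, so H is a hitting set of size 3.
The sets T1, T4, T5 are pairwise disjoint, so any hitting set needs a separate point for each — at least 3. Hence 3 is optimal.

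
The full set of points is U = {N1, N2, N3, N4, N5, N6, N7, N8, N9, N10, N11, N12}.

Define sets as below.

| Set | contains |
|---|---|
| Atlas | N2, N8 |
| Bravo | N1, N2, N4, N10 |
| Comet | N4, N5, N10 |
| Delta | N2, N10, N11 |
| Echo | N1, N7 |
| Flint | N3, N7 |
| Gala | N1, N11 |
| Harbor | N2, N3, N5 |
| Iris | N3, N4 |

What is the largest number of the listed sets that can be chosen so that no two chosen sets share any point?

4

Atlas, Comet, Flint, Gala are pairwise disjoint (Atlas={N2,N8}; Comet={N4,N5,N10}; Flint={N3,N7}; Gala={N1,N11}).
Every remaining set overlaps one of these, and no 5 of the listed sets are pairwise disjoint, so 4 is the maximum.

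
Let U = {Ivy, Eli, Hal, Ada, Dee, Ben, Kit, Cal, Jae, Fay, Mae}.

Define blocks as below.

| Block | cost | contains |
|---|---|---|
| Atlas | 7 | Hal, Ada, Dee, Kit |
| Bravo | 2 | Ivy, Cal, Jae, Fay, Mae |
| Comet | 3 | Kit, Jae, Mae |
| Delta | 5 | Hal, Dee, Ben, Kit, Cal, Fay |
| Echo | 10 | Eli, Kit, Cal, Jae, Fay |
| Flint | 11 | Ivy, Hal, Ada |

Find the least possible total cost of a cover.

24

Atlas, Bravo, Delta, Echo together cover every point (Atlas ∪ Bravo ∪ Delta ∪ Echo = {Ivy, Eli, Hal, Ada, Dee, Ben, Kit, Cal, Jae, Fay, Mae}); total cost 7 + 2 + 5 + 10 = 24.
No covering selection has total cost below 24.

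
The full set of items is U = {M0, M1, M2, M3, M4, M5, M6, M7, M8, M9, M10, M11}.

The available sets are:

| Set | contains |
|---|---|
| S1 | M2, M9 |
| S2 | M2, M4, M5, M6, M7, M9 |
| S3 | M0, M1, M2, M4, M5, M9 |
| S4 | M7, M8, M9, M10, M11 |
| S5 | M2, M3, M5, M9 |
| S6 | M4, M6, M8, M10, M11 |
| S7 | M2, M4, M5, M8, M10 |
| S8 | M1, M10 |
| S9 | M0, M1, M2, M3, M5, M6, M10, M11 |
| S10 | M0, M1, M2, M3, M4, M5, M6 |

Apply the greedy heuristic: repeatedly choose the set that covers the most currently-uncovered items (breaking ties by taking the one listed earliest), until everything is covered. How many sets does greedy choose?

3

Greedy: pick S9 (covers 8 new) → pick S2 (covers 3 new) → pick S4 (covers 1 new). Total picks: 3.
(The true minimum cover uses only 2 sets, so greedy is not optimal here.)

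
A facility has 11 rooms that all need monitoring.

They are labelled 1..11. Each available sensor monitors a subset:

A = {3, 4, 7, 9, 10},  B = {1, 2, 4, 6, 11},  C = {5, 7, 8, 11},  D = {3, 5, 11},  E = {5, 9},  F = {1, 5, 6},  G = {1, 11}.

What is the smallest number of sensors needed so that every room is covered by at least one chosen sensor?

Take {A, B, C}. Their union is {1, 2, 3, 4, 5, 6, 7, 8, 9, 10, 11}, which is all 11 rooms.
Each sensor has at most 5 rooms, and 2·5 = 10 < 11 — so at least 3 sensors are needed, and 3 is optimal.

3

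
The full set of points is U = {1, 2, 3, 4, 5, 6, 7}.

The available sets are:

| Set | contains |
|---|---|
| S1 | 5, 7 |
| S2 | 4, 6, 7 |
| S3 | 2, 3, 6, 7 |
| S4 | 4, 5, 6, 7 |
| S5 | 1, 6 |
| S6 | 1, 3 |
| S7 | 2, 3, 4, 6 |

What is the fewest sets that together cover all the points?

S1 and S5 and S7 together: S1 ∪ S5 ∪ S7 = {1, 2, 3, 4, 5, 6, 7} — every point is covered.
No 2 of the 7 sets cover everything (all 21 combinations miss at least one point), so 3 is optimal.

3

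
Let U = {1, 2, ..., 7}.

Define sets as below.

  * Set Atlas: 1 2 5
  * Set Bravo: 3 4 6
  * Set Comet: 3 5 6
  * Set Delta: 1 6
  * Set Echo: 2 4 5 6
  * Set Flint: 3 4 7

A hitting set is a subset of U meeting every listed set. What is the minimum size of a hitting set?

3

The 3 points {2, 3, 6} hit every set.
No choice of 2 points meets every set, so 3 is the minimum.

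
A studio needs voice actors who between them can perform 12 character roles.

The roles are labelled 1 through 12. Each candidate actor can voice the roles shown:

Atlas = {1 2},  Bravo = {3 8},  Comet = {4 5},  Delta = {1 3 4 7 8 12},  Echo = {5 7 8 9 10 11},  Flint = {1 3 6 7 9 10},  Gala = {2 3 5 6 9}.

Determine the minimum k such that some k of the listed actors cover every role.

Take {Delta, Echo, Gala}. Their union is {1, 2, 3, 4, 5, 6, 7, 8, 9, 10, 11, 12}, which is all 12 roles.
Only Echo contains 11, so Echo is forced; the remaining 6 roles need at least 2 more actors (each remaining actor adds at most 4) — so at least 3 actors are needed, and 3 is optimal.

3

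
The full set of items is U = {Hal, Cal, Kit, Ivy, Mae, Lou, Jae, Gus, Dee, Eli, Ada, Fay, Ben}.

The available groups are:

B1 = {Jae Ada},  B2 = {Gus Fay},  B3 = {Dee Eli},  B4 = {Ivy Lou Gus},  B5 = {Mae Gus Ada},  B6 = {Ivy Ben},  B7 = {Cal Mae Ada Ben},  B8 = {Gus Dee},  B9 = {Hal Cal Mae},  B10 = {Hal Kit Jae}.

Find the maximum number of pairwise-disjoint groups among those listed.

B1, B2, B3, B6, B9 are pairwise disjoint (B1={Jae,Ada}; B2={Gus,Fay}; B3={Dee,Eli}; B6={Ivy,Ben}; B9={Hal,Cal,Mae}).
Every remaining group overlaps one of these, and no 6 of the listed groups are pairwise disjoint, so 5 is the maximum.

5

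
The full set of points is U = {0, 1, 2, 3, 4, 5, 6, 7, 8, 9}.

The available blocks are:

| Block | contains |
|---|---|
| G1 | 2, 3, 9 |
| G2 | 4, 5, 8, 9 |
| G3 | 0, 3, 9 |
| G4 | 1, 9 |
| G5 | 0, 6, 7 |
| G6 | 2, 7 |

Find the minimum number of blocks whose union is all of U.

4

G1, G2, G4, and G5 cover everything between them: the union {0, 1, 2, 3, 4, 5, 6, 7, 8, 9} is all of U.
Only G4 contains 1, so G4 is forced; the remaining 8 points need at least 3 more blocks (each remaining block adds at most 3) — so at least 4 blocks are needed, and 4 is optimal.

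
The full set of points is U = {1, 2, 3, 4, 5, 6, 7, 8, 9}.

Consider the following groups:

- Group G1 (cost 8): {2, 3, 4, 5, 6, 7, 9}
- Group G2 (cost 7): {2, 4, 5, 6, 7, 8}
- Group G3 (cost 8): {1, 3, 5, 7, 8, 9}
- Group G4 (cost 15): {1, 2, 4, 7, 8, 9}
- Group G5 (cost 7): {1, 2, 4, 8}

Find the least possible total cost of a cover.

G2, G3 together cover every point (G2 ∪ G3 = {1, 2, 3, 4, 5, 6, 7, 8, 9}); total cost 7 + 8 = 15.
No covering selection has total cost below 15.

15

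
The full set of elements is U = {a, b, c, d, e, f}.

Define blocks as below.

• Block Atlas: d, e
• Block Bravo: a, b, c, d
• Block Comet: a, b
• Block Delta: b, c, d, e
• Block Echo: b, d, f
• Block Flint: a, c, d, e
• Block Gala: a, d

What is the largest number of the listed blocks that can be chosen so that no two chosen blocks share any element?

2

Atlas, Comet are pairwise disjoint (Atlas={d,e}; Comet={a,b}).
Every remaining block overlaps one of these, and no 3 of the listed blocks are pairwise disjoint, so 2 is the maximum.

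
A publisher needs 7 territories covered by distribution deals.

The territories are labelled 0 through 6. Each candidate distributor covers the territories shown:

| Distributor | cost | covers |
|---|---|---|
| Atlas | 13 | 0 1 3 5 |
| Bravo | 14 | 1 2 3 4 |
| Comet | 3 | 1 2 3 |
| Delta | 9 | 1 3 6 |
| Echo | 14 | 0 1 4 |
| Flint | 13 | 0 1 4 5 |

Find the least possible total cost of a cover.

25

Comet, Delta, Flint together cover every territory (Comet ∪ Delta ∪ Flint = {0, 1, 2, 3, 4, 5, 6}); total cost 3 + 9 + 13 = 25.
No covering selection has total cost below 25.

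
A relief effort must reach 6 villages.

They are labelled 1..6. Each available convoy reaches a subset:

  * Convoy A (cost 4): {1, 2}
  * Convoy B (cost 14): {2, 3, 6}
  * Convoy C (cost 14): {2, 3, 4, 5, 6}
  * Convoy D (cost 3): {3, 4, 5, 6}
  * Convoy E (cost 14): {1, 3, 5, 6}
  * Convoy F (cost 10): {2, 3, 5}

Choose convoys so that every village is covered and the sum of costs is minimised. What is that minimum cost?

A, D together cover every village (A ∪ D = {1, 2, 3, 4, 5, 6}); total cost 4 + 3 = 7.
No covering selection has total cost below 7.

7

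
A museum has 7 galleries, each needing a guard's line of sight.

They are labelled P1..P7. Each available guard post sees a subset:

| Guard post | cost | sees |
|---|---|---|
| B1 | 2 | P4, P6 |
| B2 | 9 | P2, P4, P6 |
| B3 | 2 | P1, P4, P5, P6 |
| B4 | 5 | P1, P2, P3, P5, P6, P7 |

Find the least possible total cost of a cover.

7

B3, B4 together cover every gallery (B3 ∪ B4 = {P1, P2, P3, P4, P5, P6, P7}); total cost 2 + 5 = 7.
No covering selection has total cost below 7.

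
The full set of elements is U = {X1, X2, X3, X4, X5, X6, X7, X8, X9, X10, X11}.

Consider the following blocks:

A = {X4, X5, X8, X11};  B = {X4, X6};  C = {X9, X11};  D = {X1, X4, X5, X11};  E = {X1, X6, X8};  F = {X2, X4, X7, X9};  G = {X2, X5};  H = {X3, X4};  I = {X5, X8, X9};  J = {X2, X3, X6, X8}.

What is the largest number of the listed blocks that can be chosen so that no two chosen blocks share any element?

C, E, G, H are pairwise disjoint (C={X9,X11}; E={X1,X6,X8}; G={X2,X5}; H={X3,X4}).
Every remaining block overlaps one of these, and no 5 of the listed blocks are pairwise disjoint, so 4 is the maximum.

4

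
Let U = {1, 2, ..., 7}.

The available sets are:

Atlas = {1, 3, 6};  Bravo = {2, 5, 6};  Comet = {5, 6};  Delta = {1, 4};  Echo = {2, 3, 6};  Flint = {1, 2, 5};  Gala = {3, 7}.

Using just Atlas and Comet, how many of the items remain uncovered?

3

Union of Atlas, Comet = {1, 3, 5, 6}.
Not covered: 2, 4, 7 — 3 items.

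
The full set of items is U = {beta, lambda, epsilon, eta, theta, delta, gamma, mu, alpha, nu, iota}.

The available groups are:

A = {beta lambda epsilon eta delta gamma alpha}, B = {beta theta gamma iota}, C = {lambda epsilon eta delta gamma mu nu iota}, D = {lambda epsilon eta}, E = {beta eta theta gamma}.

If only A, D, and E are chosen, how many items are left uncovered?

3

Union of A, D, E = {beta, lambda, epsilon, eta, theta, delta, gamma, alpha}.
Not covered: mu, nu, iota — 3 items.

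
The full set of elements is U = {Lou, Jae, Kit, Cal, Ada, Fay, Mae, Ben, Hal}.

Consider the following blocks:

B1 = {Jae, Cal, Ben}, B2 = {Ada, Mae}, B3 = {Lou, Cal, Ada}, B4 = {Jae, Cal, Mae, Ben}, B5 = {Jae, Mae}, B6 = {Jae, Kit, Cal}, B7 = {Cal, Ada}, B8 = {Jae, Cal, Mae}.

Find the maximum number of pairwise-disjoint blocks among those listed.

2

B1, B2 are pairwise disjoint (B1={Jae,Cal,Ben}; B2={Ada,Mae}).
Every remaining block overlaps one of these, and no 3 of the listed blocks are pairwise disjoint, so 2 is the maximum.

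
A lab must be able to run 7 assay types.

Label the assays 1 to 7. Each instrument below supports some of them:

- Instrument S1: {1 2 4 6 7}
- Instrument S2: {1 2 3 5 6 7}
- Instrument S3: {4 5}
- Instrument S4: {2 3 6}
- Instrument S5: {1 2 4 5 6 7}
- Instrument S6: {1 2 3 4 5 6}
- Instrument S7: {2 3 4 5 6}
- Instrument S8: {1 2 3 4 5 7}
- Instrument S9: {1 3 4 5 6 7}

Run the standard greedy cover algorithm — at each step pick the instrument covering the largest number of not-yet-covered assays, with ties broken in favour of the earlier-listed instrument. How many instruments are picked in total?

2

Greedy: pick S2 (covers 6 new) → pick S1 (covers 1 new). Total picks: 2.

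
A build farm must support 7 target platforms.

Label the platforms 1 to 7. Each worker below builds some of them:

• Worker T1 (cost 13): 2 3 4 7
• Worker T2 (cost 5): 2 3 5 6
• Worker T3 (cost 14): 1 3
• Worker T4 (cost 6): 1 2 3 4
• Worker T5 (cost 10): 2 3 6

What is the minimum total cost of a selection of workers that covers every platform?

T1, T2, T4 together cover every platform (T1 ∪ T2 ∪ T4 = {1, 2, 3, 4, 5, 6, 7}); total cost 13 + 5 + 6 = 24.
No covering selection has total cost below 24.

24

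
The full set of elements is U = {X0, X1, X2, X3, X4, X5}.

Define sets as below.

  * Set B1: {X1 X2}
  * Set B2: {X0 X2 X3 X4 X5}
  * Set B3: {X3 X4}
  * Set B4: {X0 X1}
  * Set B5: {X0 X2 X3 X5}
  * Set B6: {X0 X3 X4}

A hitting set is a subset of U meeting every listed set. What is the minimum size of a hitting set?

2

The 2 elements {X1, X3} hit every set.
The sets B3, B4 are pairwise disjoint, so any hitting set needs a separate element for each — at least 2. Hence 2 is optimal.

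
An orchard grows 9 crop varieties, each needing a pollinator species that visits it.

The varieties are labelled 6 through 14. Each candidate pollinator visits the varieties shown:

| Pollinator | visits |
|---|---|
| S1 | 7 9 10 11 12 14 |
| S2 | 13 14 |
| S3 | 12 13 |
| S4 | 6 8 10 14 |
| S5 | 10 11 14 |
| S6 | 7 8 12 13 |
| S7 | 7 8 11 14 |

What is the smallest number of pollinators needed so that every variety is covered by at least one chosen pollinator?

3

Take {S1, S3, S4}. Their union is {6, 7, 8, 9, 10, 11, 12, 13, 14}, which is all 9 varieties.
Only S4 contains 6, so S4 is forced; the remaining 5 varieties need at least 2 more pollinators (each remaining pollinator adds at most 4) — so at least 3 pollinators are needed, and 3 is optimal.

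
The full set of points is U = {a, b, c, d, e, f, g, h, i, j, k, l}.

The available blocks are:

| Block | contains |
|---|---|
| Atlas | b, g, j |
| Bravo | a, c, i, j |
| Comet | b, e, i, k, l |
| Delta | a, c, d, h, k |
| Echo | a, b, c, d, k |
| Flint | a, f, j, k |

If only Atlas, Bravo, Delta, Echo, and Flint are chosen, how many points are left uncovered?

Union of Atlas, Bravo, Delta, Echo, Flint = {a, b, c, d, f, g, h, i, j, k}.
Not covered: e, l — 2 points.

2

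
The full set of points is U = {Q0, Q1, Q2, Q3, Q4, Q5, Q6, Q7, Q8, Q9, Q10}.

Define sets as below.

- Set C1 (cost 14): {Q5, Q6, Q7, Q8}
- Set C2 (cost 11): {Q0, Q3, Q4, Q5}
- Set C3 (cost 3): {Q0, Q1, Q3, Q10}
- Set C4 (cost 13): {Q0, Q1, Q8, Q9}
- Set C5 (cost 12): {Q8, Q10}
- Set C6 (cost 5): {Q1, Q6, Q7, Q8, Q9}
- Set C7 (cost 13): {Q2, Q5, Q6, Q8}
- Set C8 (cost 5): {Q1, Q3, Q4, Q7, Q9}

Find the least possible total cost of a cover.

C3, C7, C8 together cover every point (C3 ∪ C7 ∪ C8 = {Q0, Q1, Q2, Q3, Q4, Q5, Q6, Q7, Q8, Q9, Q10}); total cost 3 + 13 + 5 = 21.
The greedy pick C3, C6, C8, C7 costs 26; no covering selection beats 21.

21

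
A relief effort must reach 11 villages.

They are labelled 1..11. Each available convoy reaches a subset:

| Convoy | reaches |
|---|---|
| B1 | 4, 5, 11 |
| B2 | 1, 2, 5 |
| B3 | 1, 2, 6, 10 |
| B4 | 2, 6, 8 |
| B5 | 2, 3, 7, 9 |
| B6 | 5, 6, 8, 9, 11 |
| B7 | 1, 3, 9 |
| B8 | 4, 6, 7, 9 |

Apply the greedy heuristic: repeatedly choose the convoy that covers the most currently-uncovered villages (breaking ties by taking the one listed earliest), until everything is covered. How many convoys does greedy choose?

4

Greedy: pick B6 (covers 5 new) → pick B3 (covers 3 new) → pick B5 (covers 2 new) → pick B1 (covers 1 new). Total picks: 4.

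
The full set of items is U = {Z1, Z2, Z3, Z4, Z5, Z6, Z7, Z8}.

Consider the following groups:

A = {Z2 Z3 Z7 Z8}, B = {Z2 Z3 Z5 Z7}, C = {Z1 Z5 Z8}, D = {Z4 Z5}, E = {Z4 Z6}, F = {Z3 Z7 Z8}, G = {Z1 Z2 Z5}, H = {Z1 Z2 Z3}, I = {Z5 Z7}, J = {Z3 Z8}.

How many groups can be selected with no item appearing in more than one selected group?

3

E, G, J are pairwise disjoint (E={Z4,Z6}; G={Z1,Z2,Z5}; J={Z3,Z8}).
Every remaining group overlaps one of these, and no 4 of the listed groups are pairwise disjoint, so 3 is the maximum.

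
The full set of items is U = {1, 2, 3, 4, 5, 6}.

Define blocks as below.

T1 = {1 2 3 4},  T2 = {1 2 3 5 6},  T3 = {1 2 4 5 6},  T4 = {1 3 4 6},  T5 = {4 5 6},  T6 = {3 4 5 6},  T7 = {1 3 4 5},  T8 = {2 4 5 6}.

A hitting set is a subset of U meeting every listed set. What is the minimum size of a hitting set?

2

Take H = {4, 6}. Each listed block contains at least one of these, so H is a hitting set of size 2.
No single item lies in every block, so at least 2 are needed and 2 is optimal.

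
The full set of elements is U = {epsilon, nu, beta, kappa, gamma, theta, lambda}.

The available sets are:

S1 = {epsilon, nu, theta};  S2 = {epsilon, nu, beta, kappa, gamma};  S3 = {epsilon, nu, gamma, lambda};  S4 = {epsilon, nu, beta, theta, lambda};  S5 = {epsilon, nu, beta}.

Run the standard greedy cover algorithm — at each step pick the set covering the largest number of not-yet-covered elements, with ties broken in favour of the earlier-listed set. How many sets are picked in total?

2

Greedy: pick S2 (covers 5 new) → pick S4 (covers 2 new). Total picks: 2.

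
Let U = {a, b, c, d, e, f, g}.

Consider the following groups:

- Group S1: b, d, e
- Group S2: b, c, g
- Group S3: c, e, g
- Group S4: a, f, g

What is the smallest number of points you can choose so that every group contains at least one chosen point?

2

The 2 points {e, g} hit every group.
The groups S1, S4 are pairwise disjoint, so any hitting set needs a separate point for each — at least 2. Hence 2 is optimal.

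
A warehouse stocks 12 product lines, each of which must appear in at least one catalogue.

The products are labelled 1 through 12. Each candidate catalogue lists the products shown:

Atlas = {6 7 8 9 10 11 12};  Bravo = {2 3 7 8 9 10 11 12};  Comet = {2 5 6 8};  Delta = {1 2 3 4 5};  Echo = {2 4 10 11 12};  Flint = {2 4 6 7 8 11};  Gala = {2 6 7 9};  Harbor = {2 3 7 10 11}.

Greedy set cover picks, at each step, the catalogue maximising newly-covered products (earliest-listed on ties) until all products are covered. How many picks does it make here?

Greedy: pick Bravo (covers 8 new) → pick Delta (covers 3 new) → pick Atlas (covers 1 new). Total picks: 3.
(The true minimum cover uses only 2 catalogues, so greedy is not optimal here.)

3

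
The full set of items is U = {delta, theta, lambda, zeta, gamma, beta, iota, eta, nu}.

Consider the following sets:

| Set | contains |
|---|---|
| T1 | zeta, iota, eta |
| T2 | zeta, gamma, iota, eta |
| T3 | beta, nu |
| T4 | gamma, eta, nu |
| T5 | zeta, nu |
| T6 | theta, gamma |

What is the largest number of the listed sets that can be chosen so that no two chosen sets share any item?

3

T1, T3, T6 are pairwise disjoint (T1={zeta,iota,eta}; T3={beta,nu}; T6={theta,gamma}).
Every remaining set overlaps one of these, and no 4 of the listed sets are pairwise disjoint, so 3 is the maximum.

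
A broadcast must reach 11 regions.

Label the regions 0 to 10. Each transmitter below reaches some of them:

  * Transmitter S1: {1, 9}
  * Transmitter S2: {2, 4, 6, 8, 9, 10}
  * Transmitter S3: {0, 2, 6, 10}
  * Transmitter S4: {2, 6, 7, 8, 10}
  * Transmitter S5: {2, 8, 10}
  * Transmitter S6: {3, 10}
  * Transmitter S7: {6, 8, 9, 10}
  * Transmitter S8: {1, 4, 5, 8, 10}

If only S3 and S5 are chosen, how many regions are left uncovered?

Union of S3, S5 = {0, 2, 6, 8, 10}.
Not covered: 1, 3, 4, 5, 7, 9 — 6 regions.

6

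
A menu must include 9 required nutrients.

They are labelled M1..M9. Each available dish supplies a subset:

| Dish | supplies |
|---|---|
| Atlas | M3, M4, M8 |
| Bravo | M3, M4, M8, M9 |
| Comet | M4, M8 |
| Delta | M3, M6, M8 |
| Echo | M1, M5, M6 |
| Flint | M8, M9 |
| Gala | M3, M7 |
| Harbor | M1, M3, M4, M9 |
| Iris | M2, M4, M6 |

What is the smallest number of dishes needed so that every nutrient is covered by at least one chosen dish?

4

Take {Echo, Flint, Gala, Iris}. Their union is {M1, M2, M3, M4, M5, M6, M7, M8, M9}, which is all 9 nutrients.
Only Gala contains M7, so Gala is forced; the remaining 7 nutrients need at least 3 more dishes (each remaining dish adds at most 3) — so at least 4 dishes are needed, and 4 is optimal.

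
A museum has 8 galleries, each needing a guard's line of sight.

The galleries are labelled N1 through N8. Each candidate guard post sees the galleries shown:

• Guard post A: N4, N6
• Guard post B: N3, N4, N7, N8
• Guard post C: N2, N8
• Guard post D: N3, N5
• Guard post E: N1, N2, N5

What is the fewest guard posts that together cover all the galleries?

3

A and B and E together: A ∪ B ∪ E = {N1, N2, N3, N4, N5, N6, N7, N8} — every gallery is covered.
Only E contains N1, so E is forced; the remaining 5 galleries need at least 2 more guard posts (each remaining guard post adds at most 4) — so at least 3 guard posts are needed, and 3 is optimal.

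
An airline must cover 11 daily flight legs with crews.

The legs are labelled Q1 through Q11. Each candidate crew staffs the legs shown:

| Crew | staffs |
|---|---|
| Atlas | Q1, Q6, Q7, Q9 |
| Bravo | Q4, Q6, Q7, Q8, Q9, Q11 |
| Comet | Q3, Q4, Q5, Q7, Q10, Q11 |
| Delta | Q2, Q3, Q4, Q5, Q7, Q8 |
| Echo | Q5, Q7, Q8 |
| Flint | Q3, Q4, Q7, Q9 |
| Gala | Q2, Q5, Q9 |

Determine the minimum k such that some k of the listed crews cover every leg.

Atlas and Comet and Delta together: Atlas ∪ Comet ∪ Delta = {Q1, Q2, Q3, Q4, Q5, Q6, Q7, Q8, Q9, Q10, Q11} — every leg is covered.
Only Atlas contains Q1, so Atlas is forced; the remaining 7 legs need at least 2 more crews (each remaining crew adds at most 5) — so at least 3 crews are needed, and 3 is optimal.

3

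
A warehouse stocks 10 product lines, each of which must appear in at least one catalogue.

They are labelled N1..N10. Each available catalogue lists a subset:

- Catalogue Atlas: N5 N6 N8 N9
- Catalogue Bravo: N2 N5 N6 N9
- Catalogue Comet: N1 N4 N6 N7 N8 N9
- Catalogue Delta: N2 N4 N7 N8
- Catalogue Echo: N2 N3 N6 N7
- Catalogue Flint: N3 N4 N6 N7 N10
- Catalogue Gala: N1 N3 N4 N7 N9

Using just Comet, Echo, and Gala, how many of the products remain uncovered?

2

Union of Comet, Echo, Gala = {N1, N2, N3, N4, N6, N7, N8, N9}.
Not covered: N5, N10 — 2 products.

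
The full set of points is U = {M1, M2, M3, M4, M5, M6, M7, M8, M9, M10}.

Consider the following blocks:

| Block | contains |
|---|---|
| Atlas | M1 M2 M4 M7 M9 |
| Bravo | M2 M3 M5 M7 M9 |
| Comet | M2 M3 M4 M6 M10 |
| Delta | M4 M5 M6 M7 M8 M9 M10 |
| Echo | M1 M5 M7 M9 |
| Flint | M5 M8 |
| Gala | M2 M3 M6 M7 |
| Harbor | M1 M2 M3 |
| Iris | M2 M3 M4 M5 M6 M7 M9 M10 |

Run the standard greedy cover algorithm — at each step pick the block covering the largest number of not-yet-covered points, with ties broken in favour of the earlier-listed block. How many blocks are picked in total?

3

Greedy: pick Iris (covers 8 new) → pick Atlas (covers 1 new) → pick Delta (covers 1 new). Total picks: 3.
(The true minimum cover uses only 2 blocks, so greedy is not optimal here.)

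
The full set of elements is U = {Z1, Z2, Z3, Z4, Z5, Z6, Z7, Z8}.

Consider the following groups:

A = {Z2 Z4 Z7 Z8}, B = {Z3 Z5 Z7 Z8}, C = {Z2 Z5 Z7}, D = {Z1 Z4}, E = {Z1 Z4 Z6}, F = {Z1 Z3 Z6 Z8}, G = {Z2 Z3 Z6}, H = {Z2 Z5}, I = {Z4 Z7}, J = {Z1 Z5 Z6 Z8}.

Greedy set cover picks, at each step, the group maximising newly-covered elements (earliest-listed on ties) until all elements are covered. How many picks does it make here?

3

Greedy: pick A (covers 4 new) → pick F (covers 3 new) → pick B (covers 1 new). Total picks: 3.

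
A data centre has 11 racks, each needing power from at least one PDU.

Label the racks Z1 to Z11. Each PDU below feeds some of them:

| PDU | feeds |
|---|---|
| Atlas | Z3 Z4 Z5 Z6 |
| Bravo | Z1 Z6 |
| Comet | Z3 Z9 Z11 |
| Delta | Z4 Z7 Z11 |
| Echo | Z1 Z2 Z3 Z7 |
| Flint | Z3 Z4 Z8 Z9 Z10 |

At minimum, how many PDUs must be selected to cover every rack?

4

Take {Atlas, Delta, Echo, Flint}. Their union is {Z1, Z2, Z3, Z4, Z5, Z6, Z7, Z8, Z9, Z10, Z11}, which is all 11 racks.
Only Atlas contains Z5, so Atlas is forced; the remaining 7 racks need at least 3 more PDUs (each remaining PDU adds at most 3) — so at least 4 PDUs are needed, and 4 is optimal.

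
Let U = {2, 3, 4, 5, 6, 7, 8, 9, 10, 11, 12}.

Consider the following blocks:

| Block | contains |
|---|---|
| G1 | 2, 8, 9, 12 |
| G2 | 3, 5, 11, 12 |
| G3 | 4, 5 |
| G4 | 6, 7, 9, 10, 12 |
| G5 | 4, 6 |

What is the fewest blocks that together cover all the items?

G1, G2, G4, and G5 cover everything between them: the union {2, 3, 4, 5, 6, 7, 8, 9, 10, 11, 12} is all of U.
Only G1 contains 2, so G1 is forced; the remaining 7 items need at least 3 more blocks (each remaining block adds at most 3) — so at least 4 blocks are needed, and 4 is optimal.

4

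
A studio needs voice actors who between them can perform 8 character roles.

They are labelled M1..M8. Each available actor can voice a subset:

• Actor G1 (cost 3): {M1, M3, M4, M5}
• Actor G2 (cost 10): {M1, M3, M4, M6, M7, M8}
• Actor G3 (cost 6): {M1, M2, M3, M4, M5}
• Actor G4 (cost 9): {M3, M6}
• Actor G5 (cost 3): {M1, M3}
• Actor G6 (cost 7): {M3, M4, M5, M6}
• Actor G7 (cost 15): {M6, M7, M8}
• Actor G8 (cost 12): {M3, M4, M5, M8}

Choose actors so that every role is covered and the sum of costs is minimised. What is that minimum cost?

G2, G3 together cover every role (G2 ∪ G3 = {M1, M2, M3, M4, M5, M6, M7, M8}); total cost 10 + 6 = 16.
The greedy pick G1, G2, G3 costs 19; no covering selection beats 16.

16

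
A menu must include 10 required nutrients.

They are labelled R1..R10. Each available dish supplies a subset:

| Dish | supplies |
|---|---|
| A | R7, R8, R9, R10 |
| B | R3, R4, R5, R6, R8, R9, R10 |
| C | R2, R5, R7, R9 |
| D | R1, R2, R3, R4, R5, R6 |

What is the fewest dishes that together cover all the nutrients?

2

Take {A, D}. Their union is {R1, R2, R3, R4, R5, R6, R7, R8, R9, R10}, which is all 10 nutrients.
No single dish has all 10 nutrients (the largest, B, has 7), so 2 is optimal.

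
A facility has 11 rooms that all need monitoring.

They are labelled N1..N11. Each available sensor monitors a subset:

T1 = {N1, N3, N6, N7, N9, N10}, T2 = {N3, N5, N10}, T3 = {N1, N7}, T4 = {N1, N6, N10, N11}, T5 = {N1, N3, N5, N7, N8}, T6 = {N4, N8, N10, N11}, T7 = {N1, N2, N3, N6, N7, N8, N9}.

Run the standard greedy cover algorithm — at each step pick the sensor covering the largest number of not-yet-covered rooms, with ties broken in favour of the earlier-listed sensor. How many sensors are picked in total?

Greedy: pick T7 (covers 7 new) → pick T6 (covers 3 new) → pick T2 (covers 1 new). Total picks: 3.

3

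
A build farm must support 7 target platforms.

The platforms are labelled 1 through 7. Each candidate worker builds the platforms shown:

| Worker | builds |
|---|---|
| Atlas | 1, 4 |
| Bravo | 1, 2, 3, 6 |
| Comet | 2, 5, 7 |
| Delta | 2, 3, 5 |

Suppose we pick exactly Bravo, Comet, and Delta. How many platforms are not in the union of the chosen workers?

1

Union of Bravo, Comet, Delta = {1, 2, 3, 5, 6, 7}.
Not covered: 4 — 1 platform.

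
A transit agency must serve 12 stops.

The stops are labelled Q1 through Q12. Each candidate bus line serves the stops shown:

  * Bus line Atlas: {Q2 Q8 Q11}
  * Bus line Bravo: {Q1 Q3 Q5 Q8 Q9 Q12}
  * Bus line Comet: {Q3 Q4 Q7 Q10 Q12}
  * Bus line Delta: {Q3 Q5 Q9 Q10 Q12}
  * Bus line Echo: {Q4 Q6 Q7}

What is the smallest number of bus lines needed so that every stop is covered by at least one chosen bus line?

4

Atlas and Bravo and Delta and Echo together: Atlas ∪ Bravo ∪ Delta ∪ Echo = {Q1, Q2, Q3, Q4, Q5, Q6, Q7, Q8, Q9, Q10, Q11, Q12} — every stop is covered.
No 3 of the 5 bus lines cover everything (all 10 combinations miss at least one stop), so 4 is optimal.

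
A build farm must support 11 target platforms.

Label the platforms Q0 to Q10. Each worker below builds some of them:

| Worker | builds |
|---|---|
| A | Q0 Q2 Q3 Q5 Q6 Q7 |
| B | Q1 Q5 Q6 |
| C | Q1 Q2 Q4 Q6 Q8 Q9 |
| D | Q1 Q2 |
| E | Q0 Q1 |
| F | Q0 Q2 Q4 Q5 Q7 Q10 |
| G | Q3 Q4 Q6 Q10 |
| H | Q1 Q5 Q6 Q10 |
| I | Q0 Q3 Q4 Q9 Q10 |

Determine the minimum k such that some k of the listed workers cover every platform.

Take {A, C, G}. Their union is {Q0, Q1, Q2, Q3, Q4, Q5, Q6, Q7, Q8, Q9, Q10}, which is all 11 platforms.
Only C contains Q8, so C is forced; the remaining 5 platforms need at least 2 more workers (each remaining worker adds at most 4) — so at least 3 workers are needed, and 3 is optimal.

3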